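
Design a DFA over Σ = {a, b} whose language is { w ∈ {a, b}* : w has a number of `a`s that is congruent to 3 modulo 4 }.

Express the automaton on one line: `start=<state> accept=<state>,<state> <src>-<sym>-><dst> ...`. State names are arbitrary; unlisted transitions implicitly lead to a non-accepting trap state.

The only thing that matters is how many `a`s have appeared, reduced mod 4. Use one state per residue: S0 for 0, …, S3 for 3. Reading `a` moves to the next residue; anything else stays put. S3 is accepting.
        a   b  
>  S0   S1  S0 
   S1   S2  S1 
   S2   S3  S2 
 * S3   S0  S3 
(> = start, * = accepting)

start=S0 accept=S3 S0-a->S1 S0-b->S0 S1-a->S2 S1-b->S1 S2-a->S3 S2-b->S2 S3-a->S0 S3-b->S3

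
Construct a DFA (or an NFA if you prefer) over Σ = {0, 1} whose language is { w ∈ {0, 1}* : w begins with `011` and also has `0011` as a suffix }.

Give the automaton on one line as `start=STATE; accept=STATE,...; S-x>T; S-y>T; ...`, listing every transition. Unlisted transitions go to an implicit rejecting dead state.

Build one automaton per condition and run them in lockstep. The first has 5 states tracking whether the input so far still matches the prefix `011`; the second has 5 states tracking how much of the suffix `0011` has currently been matched. A product state is a pair (one from each), accepting exactly when both do.
A 13-state machine:
          0    1  
>  q0     q1   q2 
   q1     q3   q4 
   q2     q5   q2 
   q3     q3   q6 
   q4     q5   q7 
   q5     q3   q2 
   q6     q5   q8 
   q7     q9   q7 
   q8     q5   q2 
   q9    q10   q7 
   q10   q10  q11 
   q11    q9  q12 
 * q12    q9   q7 
(> = start, * = accepting)

start=q0; accept=q12; q0-0>q1; q0-1>q2; q1-0>q3; q1-1>q4; q2-0>q5; q2-1>q2; q3-0>q3; q3-1>q6; q4-0>q5; q4-1>q7; q5-0>q3; q5-1>q2; q6-0>q5; q6-1>q8; q7-0>q9; q7-1>q7; q8-0>q5; q8-1>q2; q9-0>q10; q9-1>q7; q10-0>q10; q10-1>q11; q11-0>q9; q11-1>q12; q12-0>q9; q12-1>q7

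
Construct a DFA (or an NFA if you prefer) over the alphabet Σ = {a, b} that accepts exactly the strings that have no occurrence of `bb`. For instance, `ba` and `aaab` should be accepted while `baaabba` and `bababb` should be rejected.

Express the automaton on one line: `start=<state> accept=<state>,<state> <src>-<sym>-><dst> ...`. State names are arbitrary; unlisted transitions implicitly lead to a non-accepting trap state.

This is the complement of 'contains `bb`'. Use the same substring-matching states — q0 through q2 holding how much of `bb` has just been matched — but flip the accepting set: everything except the trap q2 accepts.
A 3-state machine:
        a   b  
>* q0   q0  q1 
 * q1   q0  q2 
   q2   q2  q2 
(> = start, * = accepting)

start=q0 accept=q0,q1 q0-a->q0 q0-b->q1 q1-a->q0 q1-b->q2 q2-a->q2 q2-b->q2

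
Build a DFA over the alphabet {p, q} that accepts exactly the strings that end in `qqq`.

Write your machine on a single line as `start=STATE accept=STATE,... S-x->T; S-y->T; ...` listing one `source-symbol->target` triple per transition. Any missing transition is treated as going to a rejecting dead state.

Let each state record the length of the longest suffix of the input read so far that is also a prefix of `qqq`. s1 means the last symbol is `q`; s2 means the last 2 symbols are `qq`; s3 means the last 3 symbols are `qqq`. Accept only at s3, where the string currently ends in `qqq`.
4 states suffice.
        p   q  
>  s0   s0  s1 
   s1   s0  s2 
   s2   s0  s3 
 * s3   s0  s3 
(> = start, * = accepting)

start=s0; accept=s3; s0-p->s0; s0-q->s1; s1-p->s0; s1-q->s2; s2-p->s0; s2-q->s3; s3-p->s0; s3-q->s3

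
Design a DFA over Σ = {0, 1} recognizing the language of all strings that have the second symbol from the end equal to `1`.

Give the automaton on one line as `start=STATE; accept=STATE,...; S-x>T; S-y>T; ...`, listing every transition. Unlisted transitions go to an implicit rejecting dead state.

start=q0; accept=q5,q6; q0-0>q1; q0-1>q2; q1-0>q3; q1-1>q4; q2-0>q5; q2-1>q6; q3-0>q3; q3-1>q4; q4-0>q5; q4-1>q6; q5-0>q3; q5-1>q4; q6-0>q5; q6-1>q6

A DFA must remember the last 2 symbols (since which symbol is second-to-last isn't known until the input ends). Use one state per possible window of the last ≤2 symbols; accept from those whose window starts with `1`.
A 7-state machine:
        0   1  
>  q0   q1  q2 
   q1   q3  q4 
   q2   q5  q6 
   q3   q3  q4 
   q4   q5  q6 
 * q5   q3  q4 
 * q6   q5  q6 
(> = start, * = accepting)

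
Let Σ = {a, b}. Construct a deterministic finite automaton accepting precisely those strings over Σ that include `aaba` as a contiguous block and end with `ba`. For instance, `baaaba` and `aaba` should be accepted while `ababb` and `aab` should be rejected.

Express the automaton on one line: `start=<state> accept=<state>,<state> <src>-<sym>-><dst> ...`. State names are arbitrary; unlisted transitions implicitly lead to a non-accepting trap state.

start=S0 accept=S4 S0-a->S1 S0-b->S0 S1-a->S2 S1-b->S0 S2-a->S2 S2-b->S3 S3-a->S4 S3-b->S0 S4-a->S5 S4-b->S6 S5-a->S5 S5-b->S6 S6-a->S4 S6-b->S6

Build one automaton per condition and run them in lockstep. One (5 states) tracks whether and how much of `aaba` has been seen; the other (3 states) tracks how much of the suffix `ba` has currently been matched. Each combined state is a pair, one component from each; accept when both components accept. Minimizing collapses redundant product states.
With 7 states:
        a   b  
>  S0   S1  S0 
   S1   S2  S0 
   S2   S2  S3 
   S3   S4  S0 
 * S4   S5  S6 
   S5   S5  S6 
   S6   S4  S6 
(> = start, * = accepting)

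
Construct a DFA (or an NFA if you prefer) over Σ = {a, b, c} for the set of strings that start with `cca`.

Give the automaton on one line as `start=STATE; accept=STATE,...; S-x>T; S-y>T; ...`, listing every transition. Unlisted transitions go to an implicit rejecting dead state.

start=S0; accept=S3; S0-a>S4; S0-b>S4; S0-c>S1; S1-a>S4; S1-b>S4; S1-c>S2; S2-a>S3; S2-b>S4; S2-c>S4; S3-a>S3; S3-b>S3; S3-c>S3; S4-a>S4; S4-b>S4; S4-c>S4

Check the first 3 symbols one by one: S0 through S2 record how many have matched `cca` so far; any wrong symbol goes to the dead state S4. After all 3 match we enter the accepting sink S3.
5 states suffice.
        a   b   c  
>  S0   S4  S4  S1 
   S1   S4  S4  S2 
   S2   S3  S4  S4 
 * S3   S3  S3  S3 
   S4   S4  S4  S4 
(> = start, * = accepting)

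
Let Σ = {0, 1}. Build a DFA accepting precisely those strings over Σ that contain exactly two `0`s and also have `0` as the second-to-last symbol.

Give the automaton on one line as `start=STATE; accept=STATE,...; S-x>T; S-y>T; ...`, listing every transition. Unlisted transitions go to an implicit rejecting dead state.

Run two small machines in parallel and take their product. The first has 4 states tracking the count of `0`s, saturating at 3; the second has 7 states tracking the last 2 symbols read. A product state is a pair (one from each), accepting exactly when both do. After merging equivalent states the machine shrinks.
A 7-state machine:
       0  1 
>  A   B  A 
   B   C  D 
 * C   E  F 
   D   G  D 
   E   E  E 
 * F   E  E 
   G   E  F 
(> = start, * = accepting)

start=A; accept=C,F; A-0>B; A-1>A; B-0>C; B-1>D; C-0>E; C-1>F; D-0>G; D-1>D; E-0>E; E-1>E; F-0>E; F-1>E; G-0>E; G-1>F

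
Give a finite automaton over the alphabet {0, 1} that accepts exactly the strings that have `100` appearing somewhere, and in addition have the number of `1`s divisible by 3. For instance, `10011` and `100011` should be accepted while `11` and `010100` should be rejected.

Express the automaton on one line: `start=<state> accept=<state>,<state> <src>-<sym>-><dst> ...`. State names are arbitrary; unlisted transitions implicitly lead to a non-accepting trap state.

start=s0 accept=s9 s0-0->s0 s0-1->s1 s1-0->s2 s1-1->s3 s2-0->s4 s2-1->s3 s3-0->s5 s3-1->s6 s4-0->s4 s4-1->s7 s5-0->s7 s5-1->s6 s6-0->s8 s6-1->s1 s7-0->s7 s7-1->s9 s8-0->s9 s8-1->s1 s9-0->s9 s9-1->s4

Handle the two conditions separately and then intersect. The first has 4 states tracking whether and how much of `100` has been seen; the second has 3 states tracking the count of `1`s modulo 3. A product state is a pair (one from each), accepting exactly when both do.
With 10 states:
        0   1  
>  s0   s0  s1 
   s1   s2  s3 
   s2   s4  s3 
   s3   s5  s6 
   s4   s4  s7 
   s5   s7  s6 
   s6   s8  s1 
   s7   s7  s9 
   s8   s9  s1 
 * s9   s9  s4 
(> = start, * = accepting)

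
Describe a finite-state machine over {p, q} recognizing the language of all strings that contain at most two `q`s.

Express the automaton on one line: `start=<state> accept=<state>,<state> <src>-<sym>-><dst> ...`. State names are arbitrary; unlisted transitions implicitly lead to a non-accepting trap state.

Count `q`s, saturating at 3: states A through C mean 0 through 2 `q`s seen; D means more than 2. Each `q` increments (capped at D); other symbols loop. Accept from {A, B, C}.
With 4 states:
       p  q 
>* A   A  B 
 * B   B  C 
 * C   C  D 
   D   D  D 
(> = start, * = accepting)

start=A accept=A,B,C A-p->A A-q->B B-p->B B-q->C C-p->C C-q->D D-p->D D-q->D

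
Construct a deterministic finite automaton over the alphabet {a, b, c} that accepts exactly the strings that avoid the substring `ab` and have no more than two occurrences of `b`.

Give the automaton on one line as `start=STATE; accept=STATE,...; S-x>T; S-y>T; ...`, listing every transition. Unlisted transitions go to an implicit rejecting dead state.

start=S0; accept=S0,S1,S2,S4,S5; S0-a>S1; S0-b>S2; S0-c>S0; S1-a>S1; S1-b>S3; S1-c>S0; S2-a>S4; S2-b>S5; S2-c>S2; S3-a>S3; S3-b>S3; S3-c>S3; S4-a>S4; S4-b>S3; S4-c>S2; S5-a>S5; S5-b>S3; S5-c>S5

Build one automaton per condition and run them in lockstep. The first has 3 states tracking partial matches of the forbidden pattern `ab`; the second has 4 states tracking the count of `b`s, saturating at 3. A product state is a pair (one from each), accepting exactly when both do. Minimizing collapses redundant product states.
6 states suffice.
        a   b   c  
>* S0   S1  S2  S0 
 * S1   S1  S3  S0 
 * S2   S4  S5  S2 
   S3   S3  S3  S3 
 * S4   S4  S3  S2 
 * S5   S5  S3  S5 
(> = start, * = accepting)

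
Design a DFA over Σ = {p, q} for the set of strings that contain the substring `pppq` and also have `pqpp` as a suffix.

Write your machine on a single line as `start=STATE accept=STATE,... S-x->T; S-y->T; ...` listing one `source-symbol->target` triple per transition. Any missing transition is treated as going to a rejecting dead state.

Handle the two conditions separately and then intersect. The first has 5 states tracking whether and how much of `pppq` has been seen; the second has 5 states tracking how much of the suffix `pqpp` has currently been matched. A product state is a pair (one from each), accepting exactly when both do. Minimizing collapses redundant product states.
With 8 states:
       p  q 
>  A   B  A 
   B   C  A 
   C   D  A 
   D   D  E 
   E   F  G 
   F   H  E 
   G   D  G 
 * H   D  E 
(> = start, * = accepting)

start=A; accept=H; A-p->B; A-q->A; B-p->C; B-q->A; C-p->D; C-q->A; D-p->D; D-q->E; E-p->F; E-q->G; F-p->H; F-q->E; G-p->D; G-q->G; H-p->D; H-q->E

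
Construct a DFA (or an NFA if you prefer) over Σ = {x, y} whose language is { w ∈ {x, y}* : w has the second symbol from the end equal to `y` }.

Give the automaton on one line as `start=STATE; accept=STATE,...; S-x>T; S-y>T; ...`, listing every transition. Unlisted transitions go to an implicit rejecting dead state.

start=q0; accept=q5,q6; q0-x>q1; q0-y>q2; q1-x>q3; q1-y>q4; q2-x>q5; q2-y>q6; q3-x>q3; q3-y>q4; q4-x>q5; q4-y>q6; q5-x>q3; q5-y>q4; q6-x>q5; q6-y>q6

Because acceptance depends on a position counted from the end, the machine has to buffer the most recent 2 symbols. Make each state the string of the last up-to-2 symbols read; on input `x` shift the window left and append `x`. Accept when the buffered window has length 2 and begins with `y`.
With 7 states:
        x   y  
>  q0   q1  q2 
   q1   q3  q4 
   q2   q5  q6 
   q3   q3  q4 
   q4   q5  q6 
 * q5   q3  q4 
 * q6   q5  q6 
(> = start, * = accepting)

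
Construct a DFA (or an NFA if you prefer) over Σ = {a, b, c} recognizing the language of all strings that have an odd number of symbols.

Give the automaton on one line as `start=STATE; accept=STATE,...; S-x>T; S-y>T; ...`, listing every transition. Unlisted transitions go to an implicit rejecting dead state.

Only the length mod 2 matters, so use a 2-cycle: from any state, every input symbol moves to the next state, wrapping s1 back to s0. Mark s1 accepting.
A 2-state machine:
        a   b   c  
>  s0   s1  s1  s1 
 * s1   s0  s0  s0 
(> = start, * = accepting)

start=s0; accept=s1; s0-a>s1; s0-b>s1; s0-c>s1; s1-a>s0; s1-b>s0; s1-c>s0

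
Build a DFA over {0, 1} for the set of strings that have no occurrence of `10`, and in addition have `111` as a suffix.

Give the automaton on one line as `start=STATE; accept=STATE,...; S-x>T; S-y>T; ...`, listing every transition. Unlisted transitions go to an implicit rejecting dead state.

start=A; accept=F; A-0>A; A-1>B; B-0>C; B-1>D; C-0>C; C-1>E; D-0>C; D-1>F; E-0>C; E-1>G; F-0>C; F-1>F; G-0>C; G-1>H; H-0>C; H-1>H

Run two small machines in parallel and take their product. The first has 3 states tracking partial matches of the forbidden pattern `10`; the second has 4 states tracking how much of the suffix `111` has currently been matched. A product state is a pair (one from each), accepting exactly when both do.
8 states suffice.
       0  1 
>  A   A  B 
   B   C  D 
   C   C  E 
   D   C  F 
   E   C  G 
 * F   C  F 
   G   C  H 
   H   C  H 
(> = start, * = accepting)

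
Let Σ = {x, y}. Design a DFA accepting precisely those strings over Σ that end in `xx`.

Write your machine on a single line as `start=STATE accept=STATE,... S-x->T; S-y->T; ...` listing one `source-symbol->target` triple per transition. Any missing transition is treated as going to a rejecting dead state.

Let each state record the length of the longest suffix of the input read so far that is also a prefix of `xx`. S1 means the last symbol is `x`; S2 means the last 2 symbols are `xx`. Accept only at S2, where the string currently ends in `xx`.
A 3-state machine:
        x   y  
>  S0   S1  S0 
   S1   S2  S0 
 * S2   S2  S0 
(> = start, * = accepting)

start=S0; accept=S2; S0-x->S1; S0-y->S0; S1-x->S2; S1-y->S0; S2-x->S2; S2-y->S0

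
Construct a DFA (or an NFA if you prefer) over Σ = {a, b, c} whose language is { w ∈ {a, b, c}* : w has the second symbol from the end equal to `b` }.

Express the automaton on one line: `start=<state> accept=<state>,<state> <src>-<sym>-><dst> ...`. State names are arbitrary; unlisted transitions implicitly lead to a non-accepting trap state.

A DFA must remember the last 2 symbols (since which symbol is second-to-last isn't known until the input ends). Use one state per possible window of the last ≤2 symbols; accept from those whose window starts with `b`.
With 13 states:
          a    b    c  
>  q0     q1   q2   q3 
   q1     q4   q5   q6 
   q2     q7   q8   q9 
   q3    q10  q11  q12 
   q4     q4   q5   q6 
   q5     q7   q8   q9 
   q6    q10  q11  q12 
 * q7     q4   q5   q6 
 * q8     q7   q8   q9 
 * q9    q10  q11  q12 
   q10    q4   q5   q6 
   q11    q7   q8   q9 
   q12   q10  q11  q12 
(> = start, * = accepting)

start=q0 accept=q7,q8,q9 q0-a->q1 q0-b->q2 q0-c->q3 q1-a->q4 q1-b->q5 q1-c->q6 q2-a->q7 q2-b->q8 q2-c->q9 q3-a->q10 q3-b->q11 q3-c->q12 q4-a->q4 q4-b->q5 q4-c->q6 q5-a->q7 q5-b->q8 q5-c->q9 q6-a->q10 q6-b->q11 q6-c->q12 q7-a->q4 q7-b->q5 q7-c->q6 q8-a->q7 q8-b->q8 q8-c->q9 q9-a->q10 q9-b->q11 q9-c->q12 q10-a->q4 q10-b->q5 q10-c->q6 q11-a->q7 q11-b->q8 q11-c->q9 q12-a->q10 q12-b->q11 q12-c->q12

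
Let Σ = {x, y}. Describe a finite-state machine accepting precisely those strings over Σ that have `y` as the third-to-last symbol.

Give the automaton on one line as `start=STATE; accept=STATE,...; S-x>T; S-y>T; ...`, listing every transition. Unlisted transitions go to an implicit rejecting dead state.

start=s0; accept=s11,s12,s13,s14; s0-x>s1; s0-y>s2; s1-x>s3; s1-y>s4; s2-x>s5; s2-y>s6; s3-x>s7; s3-y>s8; s4-x>s9; s4-y>s10; s5-x>s11; s5-y>s12; s6-x>s13; s6-y>s14; s7-x>s7; s7-y>s8; s8-x>s9; s8-y>s10; s9-x>s11; s9-y>s12; s10-x>s13; s10-y>s14; s11-x>s7; s11-y>s8; s12-x>s9; s12-y>s10; s13-x>s11; s13-y>s12; s14-x>s13; s14-y>s14

A DFA must remember the last 3 symbols (since which symbol is third-to-last isn't known until the input ends). Use one state per possible window of the last ≤3 symbols; accept from those whose window starts with `y`.
          x    y  
>  s0     s1   s2 
   s1     s3   s4 
   s2     s5   s6 
   s3     s7   s8 
   s4     s9  s10 
   s5    s11  s12 
   s6    s13  s14 
   s7     s7   s8 
   s8     s9  s10 
   s9    s11  s12 
   s10   s13  s14 
 * s11    s7   s8 
 * s12    s9  s10 
 * s13   s11  s12 
 * s14   s13  s14 
(> = start, * = accepting)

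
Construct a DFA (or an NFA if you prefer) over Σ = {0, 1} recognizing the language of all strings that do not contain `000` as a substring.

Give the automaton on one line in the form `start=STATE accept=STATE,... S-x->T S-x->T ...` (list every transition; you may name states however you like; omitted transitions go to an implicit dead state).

start=A accept=A,B,C A-0->B A-1->A B-0->C B-1->A C-0->D C-1->A D-0->D D-1->D

This is the complement of 'contains `000`'. Use the same substring-matching states — A through D holding how much of `000` has just been matched — but flip the accepting set: everything except the trap D accepts.
4 states suffice.
       0  1 
>* A   B  A 
 * B   C  A 
 * C   D  A 
   D   D  D 
(> = start, * = accepting)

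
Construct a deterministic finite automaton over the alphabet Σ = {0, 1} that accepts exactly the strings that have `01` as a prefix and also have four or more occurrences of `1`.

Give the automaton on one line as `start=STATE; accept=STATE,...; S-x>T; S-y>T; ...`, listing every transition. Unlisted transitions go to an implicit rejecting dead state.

start=S0; accept=S10,S12; S0-0>S1; S0-1>S2; S1-0>S3; S1-1>S4; S2-0>S2; S2-1>S5; S3-0>S3; S3-1>S2; S4-0>S4; S4-1>S6; S5-0>S5; S5-1>S7; S6-0>S6; S6-1>S8; S7-0>S7; S7-1>S9; S8-0>S8; S8-1>S10; S9-0>S9; S9-1>S11; S10-0>S10; S10-1>S12; S11-0>S11; S11-1>S11; S12-0>S12; S12-1>S12

Run two small machines in parallel and take their product. The first has 4 states tracking whether the input so far still matches the prefix `01`; the second has 6 states tracking the count of `1`s, saturating at 5. A product state is a pair (one from each), accepting exactly when both do.
13 states suffice.
          0    1  
>  S0     S1   S2 
   S1     S3   S4 
   S2     S2   S5 
   S3     S3   S2 
   S4     S4   S6 
   S5     S5   S7 
   S6     S6   S8 
   S7     S7   S9 
   S8     S8  S10 
   S9     S9  S11 
 * S10   S10  S12 
   S11   S11  S11 
 * S12   S12  S12 
(> = start, * = accepting)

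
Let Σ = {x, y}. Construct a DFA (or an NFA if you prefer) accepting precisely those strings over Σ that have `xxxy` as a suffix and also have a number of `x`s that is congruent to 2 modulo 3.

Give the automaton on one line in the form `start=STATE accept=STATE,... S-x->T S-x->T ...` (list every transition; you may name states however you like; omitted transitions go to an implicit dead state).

Handle the two conditions separately and then intersect. One (5 states) tracks how much of the suffix `xxxy` has currently been matched; the other (3 states) tracks the count of `x`s modulo 3. Each combined state is a pair, one component from each; accept when both components accept. Minimizing collapses redundant product states.
A 7-state machine:
        x   y  
>  s0   s1  s0 
   s1   s2  s1 
   s2   s3  s2 
   s3   s4  s0 
   s4   s5  s1 
   s5   s3  s6 
 * s6   s3  s2 
(> = start, * = accepting)

start=s0 accept=s6 s0-x->s1 s0-y->s0 s1-x->s2 s1-y->s1 s2-x->s3 s2-y->s2 s3-x->s4 s3-y->s0 s4-x->s5 s4-y->s1 s5-x->s3 s5-y->s6 s6-x->s3 s6-y->s2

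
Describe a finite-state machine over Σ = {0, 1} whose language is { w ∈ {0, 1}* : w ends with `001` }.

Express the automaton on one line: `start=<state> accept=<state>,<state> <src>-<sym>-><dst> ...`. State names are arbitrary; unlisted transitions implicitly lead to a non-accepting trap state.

start=q0 accept=q3 q0-0->q1 q0-1->q0 q1-0->q2 q1-1->q0 q2-0->q2 q2-1->q3 q3-0->q1 q3-1->q0

Remember how much of `001` the current input suffix matches. State q0 means no match yet; q1 means the last symbol is `0`; q2 means the last 2 symbols are `00`; q3 means the last 3 symbols are `001`. Only q3 accepts. On a mismatch, fall back to the longest proper suffix that is still a prefix of `001`.
        0   1  
>  q0   q1  q0 
   q1   q2  q0 
   q2   q2  q3 
 * q3   q1  q0 
(> = start, * = accepting)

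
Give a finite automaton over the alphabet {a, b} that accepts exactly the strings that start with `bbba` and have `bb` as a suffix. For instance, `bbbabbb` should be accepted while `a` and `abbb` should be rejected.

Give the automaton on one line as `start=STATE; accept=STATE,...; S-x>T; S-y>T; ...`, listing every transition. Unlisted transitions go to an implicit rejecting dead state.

start=q0; accept=q7; q0-a>q1; q0-b>q2; q1-a>q1; q1-b>q1; q2-a>q1; q2-b>q3; q3-a>q1; q3-b>q4; q4-a>q5; q4-b>q1; q5-a>q5; q5-b>q6; q6-a>q5; q6-b>q7; q7-a>q5; q7-b>q7

Build one automaton per condition and run them in lockstep. One (6 states) tracks whether the input so far still matches the prefix `bbba`; the other (3 states) tracks how much of the suffix `bb` has currently been matched. Each combined state is a pair, one component from each; accept when both components accept. Minimizing collapses redundant product states.
8 states suffice.
        a   b  
>  q0   q1  q2 
   q1   q1  q1 
   q2   q1  q3 
   q3   q1  q4 
   q4   q5  q1 
   q5   q5  q6 
   q6   q5  q7 
 * q7   q5  q7 
(> = start, * = accepting)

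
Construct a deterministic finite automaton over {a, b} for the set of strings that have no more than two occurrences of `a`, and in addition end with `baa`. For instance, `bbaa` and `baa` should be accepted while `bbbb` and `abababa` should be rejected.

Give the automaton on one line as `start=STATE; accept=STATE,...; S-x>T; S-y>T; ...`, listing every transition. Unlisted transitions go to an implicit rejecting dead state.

Run two small machines in parallel and take their product. The first has 4 states tracking the count of `a`s, saturating at 3; the second has 4 states tracking how much of the suffix `baa` has currently been matched. A product state is a pair (one from each), accepting exactly when both do. Minimizing collapses redundant product states.
        a   b  
>  S0   S1  S2 
   S1   S1  S1 
   S2   S3  S2 
   S3   S4  S1 
 * S4   S1  S1 
(> = start, * = accepting)

start=S0; accept=S4; S0-a>S1; S0-b>S2; S1-a>S1; S1-b>S1; S2-a>S3; S2-b>S2; S3-a>S4; S3-b>S1; S4-a>S1; S4-b>S1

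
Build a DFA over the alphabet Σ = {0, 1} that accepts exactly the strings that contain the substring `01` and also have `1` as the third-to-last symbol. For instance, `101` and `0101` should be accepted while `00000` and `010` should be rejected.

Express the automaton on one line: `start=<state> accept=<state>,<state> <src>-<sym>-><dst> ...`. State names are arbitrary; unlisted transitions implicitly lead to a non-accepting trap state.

Build one automaton per condition and run them in lockstep. One (3 states) tracks whether and how much of `01` has been seen; the other (15 states) tracks the last 3 symbols read. Each combined state is a pair, one component from each; accept when both components accept.
19 states suffice.
          0    1  
>  q0     q1   q2 
   q1     q3   q4 
   q2     q5   q6 
   q3     q7   q8 
   q4     q9  q10 
   q5    q11  q12 
   q6    q13  q14 
   q7     q7   q8 
   q8     q9  q10 
   q9    q15  q12 
   q10   q16  q17 
   q11    q7   q8 
 * q12    q9  q10 
   q13   q11  q12 
   q14   q13  q14 
 * q15   q18   q8 
 * q16   q15  q12 
 * q17   q16  q17 
   q18   q18   q8 
(> = start, * = accepting)

start=q0 accept=q12,q15,q16,q17 q0-0->q1 q0-1->q2 q1-0->q3 q1-1->q4 q2-0->q5 q2-1->q6 q3-0->q7 q3-1->q8 q4-0->q9 q4-1->q10 q5-0->q11 q5-1->q12 q6-0->q13 q6-1->q14 q7-0->q7 q7-1->q8 q8-0->q9 q8-1->q10 q9-0->q15 q9-1->q12 q10-0->q16 q10-1->q17 q11-0->q7 q11-1->q8 q12-0->q9 q12-1->q10 q13-0->q11 q13-1->q12 q14-0->q13 q14-1->q14 q15-0->q18 q15-1->q8 q16-0->q15 q16-1->q12 q17-0->q16 q17-1->q17 q18-0->q18 q18-1->q8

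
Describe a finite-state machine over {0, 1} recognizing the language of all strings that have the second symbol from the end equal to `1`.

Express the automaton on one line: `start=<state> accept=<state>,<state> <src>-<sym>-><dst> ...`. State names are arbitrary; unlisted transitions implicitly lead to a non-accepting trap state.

start=S0 accept=S5,S6 S0-0->S1 S0-1->S2 S1-0->S3 S1-1->S4 S2-0->S5 S2-1->S6 S3-0->S3 S3-1->S4 S4-0->S5 S4-1->S6 S5-0->S3 S5-1->S4 S6-0->S5 S6-1->S6

Because acceptance depends on a position counted from the end, the machine has to buffer the most recent 2 symbols. Make each state the string of the last up-to-2 symbols read; on input `x` shift the window left and append `x`. Accept when the buffered window has length 2 and begins with `1`.
7 states suffice.
        0   1  
>  S0   S1  S2 
   S1   S3  S4 
   S2   S5  S6 
   S3   S3  S4 
   S4   S5  S6 
 * S5   S3  S4 
 * S6   S5  S6 
(> = start, * = accepting)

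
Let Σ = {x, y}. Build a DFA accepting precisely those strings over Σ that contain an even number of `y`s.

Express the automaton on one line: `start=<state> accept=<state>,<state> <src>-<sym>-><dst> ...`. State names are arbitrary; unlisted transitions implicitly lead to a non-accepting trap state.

start=q0 accept=q0 q0-x->q0 q0-y->q1 q1-x->q1 q1-y->q0

Keep the running count of `y`s modulo 2: each `y` advances along the cycle q0 → q1 → q0 while other symbols loop. Accept at q0.
2 states suffice.
        x   y  
>* q0   q0  q1 
   q1   q1  q0 
(> = start, * = accepting)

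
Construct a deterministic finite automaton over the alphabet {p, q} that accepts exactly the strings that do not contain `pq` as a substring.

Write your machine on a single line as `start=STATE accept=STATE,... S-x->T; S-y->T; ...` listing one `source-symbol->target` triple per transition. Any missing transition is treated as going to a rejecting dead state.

Track partial matches of the forbidden pattern `pq`. State C is a dead state reached once `pq` has occurred; every other state accepts. A means no part of `pq` is currently matched.
3 states suffice.
       p  q 
>* A   B  A 
 * B   B  C 
   C   C  C 
(> = start, * = accepting)

start=A; accept=A,B; A-p->B; A-q->A; B-p->B; B-q->C; C-p->C; C-q->C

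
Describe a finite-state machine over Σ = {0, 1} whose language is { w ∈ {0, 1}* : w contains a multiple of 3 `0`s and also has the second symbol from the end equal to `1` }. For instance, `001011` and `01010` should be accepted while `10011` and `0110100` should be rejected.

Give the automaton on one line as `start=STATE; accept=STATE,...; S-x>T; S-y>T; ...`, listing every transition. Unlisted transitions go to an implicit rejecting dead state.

Build one automaton per condition and run them in lockstep. One (3 states) tracks the count of `0`s modulo 3; the other (7 states) tracks the last 2 symbols read. Each combined state is a pair, one component from each; accept when both components accept. After merging equivalent states the machine shrinks.
A 7-state machine:
        0   1  
>  q0   q1  q2 
   q1   q3  q1 
   q2   q1  q4 
   q3   q0  q5 
 * q4   q1  q4 
   q5   q6  q5 
 * q6   q1  q2 
(> = start, * = accepting)

start=q0; accept=q4,q6; q0-0>q1; q0-1>q2; q1-0>q3; q1-1>q1; q2-0>q1; q2-1>q4; q3-0>q0; q3-1>q5; q4-0>q1; q4-1>q4; q5-0>q6; q5-1>q5; q6-0>q1; q6-1>q2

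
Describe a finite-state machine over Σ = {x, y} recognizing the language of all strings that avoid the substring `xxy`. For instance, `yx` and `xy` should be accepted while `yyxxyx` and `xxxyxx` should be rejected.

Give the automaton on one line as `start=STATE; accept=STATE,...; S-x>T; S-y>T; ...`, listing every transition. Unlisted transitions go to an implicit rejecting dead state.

start=A; accept=A,B,C; A-x>B; A-y>A; B-x>C; B-y>A; C-x>C; C-y>D; D-x>D; D-y>D

This is the complement of 'contains `xxy`'. Use the same substring-matching states — A through D holding how much of `xxy` has just been matched — but flip the accepting set: everything except the trap D accepts.
A 4-state machine:
       x  y 
>* A   B  A 
 * B   C  A 
 * C   C  D 
   D   D  D 
(> = start, * = accepting)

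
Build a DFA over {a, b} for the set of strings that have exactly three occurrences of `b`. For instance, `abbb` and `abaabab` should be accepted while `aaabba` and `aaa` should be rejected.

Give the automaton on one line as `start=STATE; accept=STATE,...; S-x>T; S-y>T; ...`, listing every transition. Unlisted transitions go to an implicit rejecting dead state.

Count `b`s, saturating at 4: states S0 through S3 mean 0 through 3 `b`s seen; S4 means more than 3. Each `b` increments (capped at S4); other symbols loop. Accept from {S3}.
With 5 states:
        a   b  
>  S0   S0  S1 
   S1   S1  S2 
   S2   S2  S3 
 * S3   S3  S4 
   S4   S4  S4 
(> = start, * = accepting)

start=S0; accept=S3; S0-a>S0; S0-b>S1; S1-a>S1; S1-b>S2; S2-a>S2; S2-b>S3; S3-a>S3; S3-b>S4; S4-a>S4; S4-b>S4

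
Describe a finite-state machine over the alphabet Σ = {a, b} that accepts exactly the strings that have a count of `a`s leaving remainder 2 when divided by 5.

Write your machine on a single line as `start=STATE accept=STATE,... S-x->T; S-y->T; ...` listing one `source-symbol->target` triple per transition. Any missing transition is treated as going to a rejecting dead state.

start=S0; accept=S2; S0-a->S1; S0-b->S0; S1-a->S2; S1-b->S1; S2-a->S3; S2-b->S2; S3-a->S4; S3-b->S3; S4-a->S0; S4-b->S4

The only thing that matters is how many `a`s have appeared, reduced mod 5. Use one state per residue: S0 for 0, …, S4 for 4. Reading `a` moves to the next residue; anything else stays put. S2 is accepting.
        a   b  
>  S0   S1  S0 
   S1   S2  S1 
 * S2   S3  S2 
   S3   S4  S3 
   S4   S0  S4 
(> = start, * = accepting)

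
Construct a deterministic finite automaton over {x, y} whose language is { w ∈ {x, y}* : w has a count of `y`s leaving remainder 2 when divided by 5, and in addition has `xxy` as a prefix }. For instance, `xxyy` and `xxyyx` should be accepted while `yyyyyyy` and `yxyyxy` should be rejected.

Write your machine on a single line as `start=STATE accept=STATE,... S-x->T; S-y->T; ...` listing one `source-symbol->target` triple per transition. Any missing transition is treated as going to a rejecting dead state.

Build one automaton per condition and run them in lockstep. One (5 states) tracks the count of `y`s modulo 5; the other (5 states) tracks whether the input so far still matches the prefix `xxy`. Each combined state is a pair, one component from each; accept when both components accept.
       x  y 
>  A   B  C 
   B   D  C 
   C   C  E 
   D   F  G 
   E   E  H 
   F   F  C 
   G   G  I 
   H   H  J 
 * I   I  K 
   J   J  F 
   K   K  L 
   L   L  M 
   M   M  G 
(> = start, * = accepting)

start=A; accept=I; A-x->B; A-y->C; B-x->D; B-y->C; C-x->C; C-y->E; D-x->F; D-y->G; E-x->E; E-y->H; F-x->F; F-y->C; G-x->G; G-y->I; H-x->H; H-y->J; I-x->I; I-y->K; J-x->J; J-y->F; K-x->K; K-y->L; L-x->L; L-y->M; M-x->M; M-y->G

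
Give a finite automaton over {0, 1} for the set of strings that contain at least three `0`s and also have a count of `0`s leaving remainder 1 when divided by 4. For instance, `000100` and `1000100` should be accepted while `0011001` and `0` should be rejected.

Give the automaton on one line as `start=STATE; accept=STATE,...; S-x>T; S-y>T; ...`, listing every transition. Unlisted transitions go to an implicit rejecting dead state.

start=S0; accept=S5; S0-0>S1; S0-1>S0; S1-0>S2; S1-1>S1; S2-0>S3; S2-1>S2; S3-0>S4; S3-1>S3; S4-0>S5; S4-1>S4; S5-0>S2; S5-1>S5

Build one automaton per condition and run them in lockstep. The first has 5 states tracking the count of `0`s, saturating at 4; the second has 4 states tracking the count of `0`s modulo 4. A product state is a pair (one from each), accepting exactly when both do. Equivalent product states are then merged.
        0   1  
>  S0   S1  S0 
   S1   S2  S1 
   S2   S3  S2 
   S3   S4  S3 
   S4   S5  S4 
 * S5   S2  S5 
(> = start, * = accepting)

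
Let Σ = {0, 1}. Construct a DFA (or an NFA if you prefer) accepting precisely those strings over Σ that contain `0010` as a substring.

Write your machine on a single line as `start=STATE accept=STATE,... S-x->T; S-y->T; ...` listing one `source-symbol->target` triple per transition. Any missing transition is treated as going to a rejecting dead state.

start=q0; accept=q4; q0-0->q1; q0-1->q0; q1-0->q2; q1-1->q0; q2-0->q2; q2-1->q3; q3-0->q4; q3-1->q0; q4-0->q4; q4-1->q4

States q0..q3 record the length of the longest prefix of `0010` that matches the current input suffix. Reaching q4 means `0010` has been seen, and we stay there forever. Accept from q4.
A 5-state machine:
        0   1  
>  q0   q1  q0 
   q1   q2  q0 
   q2   q2  q3 
   q3   q4  q0 
 * q4   q4  q4 
(> = start, * = accepting)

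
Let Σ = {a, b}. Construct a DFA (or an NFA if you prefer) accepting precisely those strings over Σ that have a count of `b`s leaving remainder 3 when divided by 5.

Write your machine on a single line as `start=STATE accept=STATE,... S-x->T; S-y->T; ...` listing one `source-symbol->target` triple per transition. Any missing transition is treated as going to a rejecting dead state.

start=q0; accept=q3; q0-a->q0; q0-b->q1; q1-a->q1; q1-b->q2; q2-a->q2; q2-b->q3; q3-a->q3; q3-b->q4; q4-a->q4; q4-b->q0

The only thing that matters is how many `b`s have appeared, reduced mod 5. Use one state per residue: q0 for 0, …, q4 for 4. Reading `b` moves to the next residue; anything else stays put. q3 is accepting.
With 5 states:
        a   b  
>  q0   q0  q1 
   q1   q1  q2 
   q2   q2  q3 
 * q3   q3  q4 
   q4   q4  q0 
(> = start, * = accepting)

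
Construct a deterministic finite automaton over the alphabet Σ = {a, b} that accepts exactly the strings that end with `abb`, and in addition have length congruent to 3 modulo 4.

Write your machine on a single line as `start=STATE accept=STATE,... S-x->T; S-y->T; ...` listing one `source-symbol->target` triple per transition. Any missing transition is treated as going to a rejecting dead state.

start=q0; accept=q6; q0-a->q1; q0-b->q2; q1-a->q3; q1-b->q4; q2-a->q3; q2-b->q3; q3-a->q5; q3-b->q5; q4-a->q5; q4-b->q6; q5-a->q0; q5-b->q0; q6-a->q0; q6-b->q0

Handle the two conditions separately and then intersect. The first has 4 states tracking how much of the suffix `abb` has currently been matched; the second has 4 states tracking the input length modulo 4. A product state is a pair (one from each), accepting exactly when both do. Equivalent product states are then merged.
7 states suffice.
        a   b  
>  q0   q1  q2 
   q1   q3  q4 
   q2   q3  q3 
   q3   q5  q5 
   q4   q5  q6 
   q5   q0  q0 
 * q6   q0  q0 
(> = start, * = accepting)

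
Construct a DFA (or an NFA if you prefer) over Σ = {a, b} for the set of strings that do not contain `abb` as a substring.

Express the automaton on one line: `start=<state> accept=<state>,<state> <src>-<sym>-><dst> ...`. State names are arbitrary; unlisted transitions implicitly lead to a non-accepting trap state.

This is the complement of 'contains `abb`'. Use the same substring-matching states — q0 through q3 holding how much of `abb` has just been matched — but flip the accepting set: everything except the trap q3 accepts.
        a   b  
>* q0   q1  q0 
 * q1   q1  q2 
 * q2   q1  q3 
   q3   q3  q3 
(> = start, * = accepting)

start=q0 accept=q0,q1,q2 q0-a->q1 q0-b->q0 q1-a->q1 q1-b->q2 q2-a->q1 q2-b->q3 q3-a->q3 q3-b->q3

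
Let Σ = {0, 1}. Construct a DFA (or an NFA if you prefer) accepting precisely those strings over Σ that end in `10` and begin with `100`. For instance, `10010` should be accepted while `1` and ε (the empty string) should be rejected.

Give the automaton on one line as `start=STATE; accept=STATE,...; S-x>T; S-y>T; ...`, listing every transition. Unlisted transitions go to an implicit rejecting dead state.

start=q0; accept=q6; q0-0>q1; q0-1>q2; q1-0>q1; q1-1>q1; q2-0>q3; q2-1>q1; q3-0>q4; q3-1>q1; q4-0>q4; q4-1>q5; q5-0>q6; q5-1>q5; q6-0>q4; q6-1>q5

Run two small machines in parallel and take their product. One (3 states) tracks how much of the suffix `10` has currently been matched; the other (5 states) tracks whether the input so far still matches the prefix `100`. Each combined state is a pair, one component from each; accept when both components accept. After merging equivalent states the machine shrinks.
A 7-state machine:
        0   1  
>  q0   q1  q2 
   q1   q1  q1 
   q2   q3  q1 
   q3   q4  q1 
   q4   q4  q5 
   q5   q6  q5 
 * q6   q4  q5 
(> = start, * = accepting)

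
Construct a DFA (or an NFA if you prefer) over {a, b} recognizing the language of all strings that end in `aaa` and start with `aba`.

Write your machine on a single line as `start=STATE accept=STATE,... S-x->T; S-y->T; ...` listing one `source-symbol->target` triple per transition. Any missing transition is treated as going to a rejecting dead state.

Run two small machines in parallel and take their product. One (4 states) tracks how much of the suffix `aaa` has currently been matched; the other (5 states) tracks whether the input so far still matches the prefix `aba`. Each combined state is a pair, one component from each; accept when both components accept.
An 11-state machine:
          a    b  
>  q0     q1   q2 
   q1     q3   q4 
   q2     q5   q2 
   q3     q6   q2 
   q4     q7   q2 
   q5     q3   q2 
   q6     q6   q2 
   q7     q8   q9 
   q8    q10   q9 
   q9     q7   q9 
 * q10   q10   q9 
(> = start, * = accepting)

start=q0; accept=q10; q0-a->q1; q0-b->q2; q1-a->q3; q1-b->q4; q2-a->q5; q2-b->q2; q3-a->q6; q3-b->q2; q4-a->q7; q4-b->q2; q5-a->q3; q5-b->q2; q6-a->q6; q6-b->q2; q7-a->q8; q7-b->q9; q8-a->q10; q8-b->q9; q9-a->q7; q9-b->q9; q10-a->q10; q10-b->q9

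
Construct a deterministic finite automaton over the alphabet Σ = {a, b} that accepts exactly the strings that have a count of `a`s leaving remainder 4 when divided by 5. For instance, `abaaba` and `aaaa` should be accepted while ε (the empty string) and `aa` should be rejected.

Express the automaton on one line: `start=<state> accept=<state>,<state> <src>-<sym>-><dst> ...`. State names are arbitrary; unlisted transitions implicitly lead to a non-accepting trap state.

start=s0 accept=s4 s0-a->s1 s0-b->s0 s1-a->s2 s1-b->s1 s2-a->s3 s2-b->s2 s3-a->s4 s3-b->s3 s4-a->s0 s4-b->s4

Keep the running count of `a`s modulo 5: each `a` advances along the cycle s0 → s1 → s2 → s3 → s4 → s0 while other symbols loop. Accept at s4.
5 states suffice.
        a   b  
>  s0   s1  s0 
   s1   s2  s1 
   s2   s3  s2 
   s3   s4  s3 
 * s4   s0  s4 
(> = start, * = accepting)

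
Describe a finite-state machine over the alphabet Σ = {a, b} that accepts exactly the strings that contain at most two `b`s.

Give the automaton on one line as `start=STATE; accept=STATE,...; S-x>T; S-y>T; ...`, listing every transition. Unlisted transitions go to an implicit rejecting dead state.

start=s0; accept=s0,s1,s2; s0-a>s0; s0-b>s1; s1-a>s1; s1-b>s2; s2-a>s2; s2-b>s3; s3-a>s3; s3-b>s3

Only the number of `b`s matters, and only up to 3. Make a chain s0 → s1 → s2 → s3 advanced by each `b` (with s3 absorbing); every other symbol self-loops. The accepting set is {s0, s1, s2}.
With 4 states:
        a   b  
>* s0   s0  s1 
 * s1   s1  s2 
 * s2   s2  s3 
   s3   s3  s3 
(> = start, * = accepting)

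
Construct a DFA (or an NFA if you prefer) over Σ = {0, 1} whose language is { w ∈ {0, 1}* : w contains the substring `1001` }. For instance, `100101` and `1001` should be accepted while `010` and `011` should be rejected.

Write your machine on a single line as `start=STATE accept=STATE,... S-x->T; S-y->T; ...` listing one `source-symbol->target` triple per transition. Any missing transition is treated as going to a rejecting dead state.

Track how much of `1001` has been matched so far: state q0 is no progress, q4 is the absorbing accept state reached once `1001` has occurred. Intermediate states record partial matches; on a mismatch, fall back to the longest reusable overlap.
With 5 states:
        0   1  
>  q0   q0  q1 
   q1   q2  q1 
   q2   q3  q1 
   q3   q0  q4 
 * q4   q4  q4 
(> = start, * = accepting)

start=q0; accept=q4; q0-0->q0; q0-1->q1; q1-0->q2; q1-1->q1; q2-0->q3; q2-1->q1; q3-0->q0; q3-1->q4; q4-0->q4; q4-1->q4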